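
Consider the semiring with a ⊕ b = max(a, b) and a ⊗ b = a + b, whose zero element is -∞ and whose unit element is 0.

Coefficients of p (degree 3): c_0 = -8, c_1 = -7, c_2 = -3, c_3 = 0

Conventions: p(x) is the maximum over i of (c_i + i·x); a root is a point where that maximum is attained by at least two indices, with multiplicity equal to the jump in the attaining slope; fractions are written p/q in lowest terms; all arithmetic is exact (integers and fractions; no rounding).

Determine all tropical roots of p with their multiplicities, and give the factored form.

hull edge (i=0, c=-8) to (i=3, c=0): slope 8/3, span 3
Factored form: p(x) = 0 ⊗ (x ⊕ (-8/3)) ⊗ (x ⊕ (-8/3)) ⊗ (x ⊕ (-8/3))
Answer: roots = -8/3 (mult 3)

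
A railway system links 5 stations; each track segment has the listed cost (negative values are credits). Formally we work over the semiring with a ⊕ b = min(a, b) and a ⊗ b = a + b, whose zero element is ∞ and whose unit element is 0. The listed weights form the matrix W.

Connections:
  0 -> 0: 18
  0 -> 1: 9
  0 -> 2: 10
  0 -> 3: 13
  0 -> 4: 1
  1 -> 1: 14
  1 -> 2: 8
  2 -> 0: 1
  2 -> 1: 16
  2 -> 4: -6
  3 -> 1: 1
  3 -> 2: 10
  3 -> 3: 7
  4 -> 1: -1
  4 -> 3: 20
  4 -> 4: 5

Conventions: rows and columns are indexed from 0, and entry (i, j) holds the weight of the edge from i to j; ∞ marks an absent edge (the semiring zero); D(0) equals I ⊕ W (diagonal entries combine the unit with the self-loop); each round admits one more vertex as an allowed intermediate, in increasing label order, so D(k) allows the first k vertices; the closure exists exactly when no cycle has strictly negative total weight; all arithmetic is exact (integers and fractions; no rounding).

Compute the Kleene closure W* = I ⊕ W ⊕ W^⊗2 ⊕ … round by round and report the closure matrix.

D(0):
  [0, 9, 10, 13, 1]
  [∞, 0, 8, ∞, ∞]
  [1, 16, 0, ∞, -6]
  [∞, 1, 10, 0, ∞]
  [∞, -1, ∞, 20, 0]
D(1):
  [0, 9, 10, 13, 1]
  [∞, 0, 8, ∞, ∞]
  [1, 10, 0, 14, -6]
  [∞, 1, 10, 0, ∞]
  [∞, -1, ∞, 20, 0]
D(2):
  [0, 9, 10, 13, 1]
  [∞, 0, 8, ∞, ∞]
  [1, 10, 0, 14, -6]
  [∞, 1, 9, 0, ∞]
  [∞, -1, 7, 20, 0]
D(3):
  [0, 9, 10, 13, 1]
  [9, 0, 8, 22, 2]
  [1, 10, 0, 14, -6]
  [10, 1, 9, 0, 3]
  [8, -1, 7, 20, 0]
D(4):
  [0, 9, 10, 13, 1]
  [9, 0, 8, 22, 2]
  [1, 10, 0, 14, -6]
  [10, 1, 9, 0, 3]
  [8, -1, 7, 20, 0]
D(5):
  [0, 0, 8, 13, 1]
  [9, 0, 8, 22, 2]
  [1, -7, 0, 14, -6]
  [10, 1, 9, 0, 3]
  [8, -1, 7, 20, 0]
Answer: W* = [[0, 0, 8, 13, 1], [9, 0, 8, 22, 2], [1, -7, 0, 14, -6], [10, 1, 9, 0, 3], [8, -1, 7, 20, 0]]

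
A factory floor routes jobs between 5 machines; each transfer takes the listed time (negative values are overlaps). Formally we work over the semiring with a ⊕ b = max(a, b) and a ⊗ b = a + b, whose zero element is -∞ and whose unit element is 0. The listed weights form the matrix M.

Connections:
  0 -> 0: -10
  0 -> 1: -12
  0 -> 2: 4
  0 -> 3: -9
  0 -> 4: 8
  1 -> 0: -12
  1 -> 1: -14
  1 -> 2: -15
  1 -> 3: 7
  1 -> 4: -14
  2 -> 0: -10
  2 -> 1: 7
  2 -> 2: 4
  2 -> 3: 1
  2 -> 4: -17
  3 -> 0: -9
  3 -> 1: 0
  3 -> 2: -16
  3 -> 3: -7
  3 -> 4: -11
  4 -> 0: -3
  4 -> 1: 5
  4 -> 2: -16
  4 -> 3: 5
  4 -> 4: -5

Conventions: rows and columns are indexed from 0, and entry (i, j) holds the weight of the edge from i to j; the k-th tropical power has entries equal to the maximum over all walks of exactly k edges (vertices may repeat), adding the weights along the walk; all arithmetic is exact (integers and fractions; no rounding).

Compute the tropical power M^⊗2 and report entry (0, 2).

M^⊗2:
  [5, 13, 8, 13, 3]
  [-2, 7, -8, 0, -4]
  [-5, 11, 8, 14, -2]
  [-12, -6, -5, 7, -1]
  [-4, 5, 1, 12, 5]
Key observation: the optimum is the walk 0->2->2, with weight 4 + 4 = 8.
Optimal value attained by: walk 0->2->2.
Answer: (M^⊗2)[0][2] = 8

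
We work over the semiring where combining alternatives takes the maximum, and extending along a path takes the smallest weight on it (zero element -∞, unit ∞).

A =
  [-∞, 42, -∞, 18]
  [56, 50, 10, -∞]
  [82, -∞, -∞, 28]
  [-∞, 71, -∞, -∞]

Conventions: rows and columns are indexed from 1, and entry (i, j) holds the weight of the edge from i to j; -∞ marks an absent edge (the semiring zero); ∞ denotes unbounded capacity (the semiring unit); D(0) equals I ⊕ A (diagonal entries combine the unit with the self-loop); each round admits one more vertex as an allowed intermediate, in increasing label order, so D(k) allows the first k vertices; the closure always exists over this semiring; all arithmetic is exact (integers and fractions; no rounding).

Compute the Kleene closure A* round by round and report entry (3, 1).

D(0):
  [∞, 42, -∞, 18]
  [56, ∞, 10, -∞]
  [82, -∞, ∞, 28]
  [-∞, 71, -∞, ∞]
D(1):
  [∞, 42, -∞, 18]
  [56, ∞, 10, 18]
  [82, 42, ∞, 28]
  [-∞, 71, -∞, ∞]
D(2):
  [∞, 42, 10, 18]
  [56, ∞, 10, 18]
  [82, 42, ∞, 28]
  [56, 71, 10, ∞]
D(3):
  [∞, 42, 10, 18]
  [56, ∞, 10, 18]
  [82, 42, ∞, 28]
  [56, 71, 10, ∞]
D(4):
  [∞, 42, 10, 18]
  [56, ∞, 10, 18]
  [82, 42, ∞, 28]
  [56, 71, 10, ∞]
Answer: A*[3][1] = 82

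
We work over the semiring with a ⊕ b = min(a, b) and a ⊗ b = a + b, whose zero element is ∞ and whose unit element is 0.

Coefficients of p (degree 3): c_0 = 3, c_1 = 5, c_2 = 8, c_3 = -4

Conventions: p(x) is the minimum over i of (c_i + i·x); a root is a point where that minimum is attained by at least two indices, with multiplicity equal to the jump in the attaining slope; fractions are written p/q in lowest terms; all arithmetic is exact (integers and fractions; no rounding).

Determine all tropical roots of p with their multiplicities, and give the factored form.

hull edge (i=0, c=3) to (i=3, c=-4): slope -7/3, span 3
Factored form: p(x) = -4 ⊗ (x ⊕ 7/3) ⊗ (x ⊕ 7/3) ⊗ (x ⊕ 7/3)
Answer: roots = 7/3 (mult 3)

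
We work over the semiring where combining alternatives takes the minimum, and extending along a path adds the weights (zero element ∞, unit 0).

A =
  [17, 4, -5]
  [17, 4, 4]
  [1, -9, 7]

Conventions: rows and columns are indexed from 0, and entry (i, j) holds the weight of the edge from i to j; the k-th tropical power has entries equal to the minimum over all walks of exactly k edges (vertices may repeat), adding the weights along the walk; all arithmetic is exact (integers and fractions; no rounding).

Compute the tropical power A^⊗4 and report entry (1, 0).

A^⊗2:
  [-4, -14, 2]
  [5, -5, 8]
  [8, -5, -5]
A^⊗3:
  [3, -10, -10]
  [9, -1, -1]
  [-4, -14, -1]
A^⊗4:
  [-9, -19, -6]
  [0, -10, 3]
  [0, -10, -10]
Key observation: the optimum is the walk 1->2->1->2->0, with weight 4 + (-9) + 4 + 1 = 0.
Optimal value attained by: walk 1->2->1->2->0.
Answer: (A^⊗4)[1][0] = 0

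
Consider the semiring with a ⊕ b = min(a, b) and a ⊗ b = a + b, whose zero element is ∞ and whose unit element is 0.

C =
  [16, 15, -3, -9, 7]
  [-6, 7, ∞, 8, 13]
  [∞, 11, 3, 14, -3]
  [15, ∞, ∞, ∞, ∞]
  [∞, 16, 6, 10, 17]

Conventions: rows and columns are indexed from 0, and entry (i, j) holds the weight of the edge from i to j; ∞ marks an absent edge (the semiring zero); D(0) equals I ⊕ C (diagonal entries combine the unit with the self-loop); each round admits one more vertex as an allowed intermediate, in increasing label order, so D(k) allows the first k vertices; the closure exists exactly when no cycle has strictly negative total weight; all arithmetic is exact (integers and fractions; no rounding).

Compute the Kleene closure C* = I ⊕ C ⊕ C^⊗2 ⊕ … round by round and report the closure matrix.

D(0):
  [0, 15, -3, -9, 7]
  [-6, 0, ∞, 8, 13]
  [∞, 11, 0, 14, -3]
  [15, ∞, ∞, 0, ∞]
  [∞, 16, 6, 10, 0]
D(1):
  [0, 15, -3, -9, 7]
  [-6, 0, -9, -15, 1]
  [∞, 11, 0, 14, -3]
  [15, 30, 12, 0, 22]
  [∞, 16, 6, 10, 0]
D(2):
  [0, 15, -3, -9, 7]
  [-6, 0, -9, -15, 1]
  [5, 11, 0, -4, -3]
  [15, 30, 12, 0, 22]
  [10, 16, 6, 1, 0]
D(3):
  [0, 8, -3, -9, -6]
  [-6, 0, -9, -15, -12]
  [5, 11, 0, -4, -3]
  [15, 23, 12, 0, 9]
  [10, 16, 6, 1, 0]
D(4):
  [0, 8, -3, -9, -6]
  [-6, 0, -9, -15, -12]
  [5, 11, 0, -4, -3]
  [15, 23, 12, 0, 9]
  [10, 16, 6, 1, 0]
D(5):
  [0, 8, -3, -9, -6]
  [-6, 0, -9, -15, -12]
  [5, 11, 0, -4, -3]
  [15, 23, 12, 0, 9]
  [10, 16, 6, 1, 0]
Answer: C* = [[0, 8, -3, -9, -6], [-6, 0, -9, -15, -12], [5, 11, 0, -4, -3], [15, 23, 12, 0, 9], [10, 16, 6, 1, 0]]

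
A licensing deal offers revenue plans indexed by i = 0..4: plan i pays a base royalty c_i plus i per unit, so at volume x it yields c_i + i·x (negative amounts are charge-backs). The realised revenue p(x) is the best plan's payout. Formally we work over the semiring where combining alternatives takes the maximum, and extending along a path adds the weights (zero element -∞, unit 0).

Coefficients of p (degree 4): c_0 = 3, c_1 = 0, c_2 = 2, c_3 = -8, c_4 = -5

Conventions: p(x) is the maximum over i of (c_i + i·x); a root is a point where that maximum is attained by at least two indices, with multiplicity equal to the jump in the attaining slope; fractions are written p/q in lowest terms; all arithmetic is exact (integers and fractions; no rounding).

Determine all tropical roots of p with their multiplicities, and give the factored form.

hull edge (i=0, c=3) to (i=2, c=2): slope -1/2, span 2
hull edge (i=2, c=2) to (i=4, c=-5): slope -7/2, span 2
Factored form: p(x) = -5 ⊗ (x ⊕ 1/2) ⊗ (x ⊕ 1/2) ⊗ (x ⊕ 7/2) ⊗ (x ⊕ 7/2)
Answer: roots = 1/2 (mult 2), 7/2 (mult 2)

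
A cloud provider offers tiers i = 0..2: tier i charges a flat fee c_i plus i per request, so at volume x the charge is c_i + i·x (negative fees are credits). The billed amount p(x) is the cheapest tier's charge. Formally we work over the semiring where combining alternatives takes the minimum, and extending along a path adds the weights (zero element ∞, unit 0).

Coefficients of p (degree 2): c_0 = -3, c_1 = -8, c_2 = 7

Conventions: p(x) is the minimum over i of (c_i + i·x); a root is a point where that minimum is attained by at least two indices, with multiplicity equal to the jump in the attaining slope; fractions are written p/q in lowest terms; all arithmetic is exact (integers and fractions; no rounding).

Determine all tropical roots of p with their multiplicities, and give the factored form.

hull edge (i=0, c=-3) to (i=1, c=-8): slope -5, span 1
hull edge (i=1, c=-8) to (i=2, c=7): slope 15, span 1
Factored form: p(x) = 7 ⊗ (x ⊕ (-15)) ⊗ (x ⊕ 5)
Answer: roots = -15 (mult 1), 5 (mult 1)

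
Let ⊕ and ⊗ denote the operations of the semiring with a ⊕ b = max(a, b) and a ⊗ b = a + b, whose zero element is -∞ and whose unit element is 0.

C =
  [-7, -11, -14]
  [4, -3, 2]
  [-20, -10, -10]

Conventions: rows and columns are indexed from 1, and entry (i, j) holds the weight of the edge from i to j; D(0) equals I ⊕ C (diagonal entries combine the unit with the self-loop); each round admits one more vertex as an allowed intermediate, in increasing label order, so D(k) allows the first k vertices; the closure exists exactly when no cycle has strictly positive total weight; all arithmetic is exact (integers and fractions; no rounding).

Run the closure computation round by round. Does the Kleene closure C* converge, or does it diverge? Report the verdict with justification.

D(0):
  [0, -11, -14]
  [4, 0, 2]
  [-20, -10, 0]
D(1):
  [0, -11, -14]
  [4, 0, 2]
  [-20, -10, 0]
D(2):
  [0, -11, -9]
  [4, 0, 2]
  [-6, -10, 0]
D(3):
  [0, -11, -9]
  [4, 0, 2]
  [-6, -10, 0]
Key observation: every diagonal entry stays at the unit through all rounds, so no improving cycle exists.
Answer: CONVERGES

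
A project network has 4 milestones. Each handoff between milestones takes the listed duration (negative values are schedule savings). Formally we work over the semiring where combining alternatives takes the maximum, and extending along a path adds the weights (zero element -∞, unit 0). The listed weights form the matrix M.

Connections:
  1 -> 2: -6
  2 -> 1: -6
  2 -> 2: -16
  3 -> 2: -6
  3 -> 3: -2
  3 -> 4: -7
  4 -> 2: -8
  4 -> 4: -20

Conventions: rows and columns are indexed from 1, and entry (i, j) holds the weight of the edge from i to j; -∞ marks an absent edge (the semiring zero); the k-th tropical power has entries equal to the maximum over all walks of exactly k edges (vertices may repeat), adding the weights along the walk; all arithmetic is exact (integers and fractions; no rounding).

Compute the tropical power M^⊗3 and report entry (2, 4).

M^⊗2:
  [-12, -22, -∞, -∞]
  [-22, -12, -∞, -∞]
  [-12, -8, -4, -9]
  [-14, -24, -∞, -40]
M^⊗3:
  [-28, -18, -∞, -∞]
  [-18, -28, -∞, -∞]
  [-14, -10, -6, -11]
  [-30, -20, -∞, -60]
Key observation: no walk of exactly 3 edges connects these vertices, so the entry is the semiring zero.
Answer: (M^⊗3)[2][4] = -∞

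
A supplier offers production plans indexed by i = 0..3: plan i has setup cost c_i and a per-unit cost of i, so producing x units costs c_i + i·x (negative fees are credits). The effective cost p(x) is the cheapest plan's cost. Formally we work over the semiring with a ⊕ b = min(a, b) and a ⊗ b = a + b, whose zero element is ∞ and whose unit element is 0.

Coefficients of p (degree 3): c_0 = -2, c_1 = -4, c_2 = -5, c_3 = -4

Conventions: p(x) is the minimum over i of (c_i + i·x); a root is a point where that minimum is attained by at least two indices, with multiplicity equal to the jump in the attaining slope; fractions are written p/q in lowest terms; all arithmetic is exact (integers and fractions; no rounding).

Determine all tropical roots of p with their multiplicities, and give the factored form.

hull edge (i=0, c=-2) to (i=1, c=-4): slope -2, span 1
hull edge (i=1, c=-4) to (i=2, c=-5): slope -1, span 1
hull edge (i=2, c=-5) to (i=3, c=-4): slope 1, span 1
Factored form: p(x) = -4 ⊗ (x ⊕ (-1)) ⊗ (x ⊕ 1) ⊗ (x ⊕ 2)
Answer: roots = -1 (mult 1), 1 (mult 1), 2 (mult 1)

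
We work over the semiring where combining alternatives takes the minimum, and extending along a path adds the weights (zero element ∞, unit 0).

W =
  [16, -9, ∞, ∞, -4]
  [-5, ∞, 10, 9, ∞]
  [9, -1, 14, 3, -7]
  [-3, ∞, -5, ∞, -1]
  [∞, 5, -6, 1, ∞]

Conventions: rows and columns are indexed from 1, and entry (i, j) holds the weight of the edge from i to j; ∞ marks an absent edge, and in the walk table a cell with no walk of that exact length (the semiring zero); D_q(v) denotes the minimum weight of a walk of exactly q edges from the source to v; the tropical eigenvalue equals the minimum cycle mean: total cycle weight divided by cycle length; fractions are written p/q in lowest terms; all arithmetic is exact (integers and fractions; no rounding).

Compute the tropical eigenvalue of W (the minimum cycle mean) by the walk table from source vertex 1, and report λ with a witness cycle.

q=0: [0, ∞, ∞, ∞, ∞]
q=1: [16, -9, ∞, ∞, -4]
q=2: [-14, 1, -10, -3, 12]
q=3: [-6, -23, -8, -7, -18]
q=4: [-28, -15, -24, -17, -15]
q=5: [-20, -37, -22, -21, -32]
Optimal cycle mean attained by: cycle 1->2->1, total (-9) + (-5), length 2.
Answer: λ = -7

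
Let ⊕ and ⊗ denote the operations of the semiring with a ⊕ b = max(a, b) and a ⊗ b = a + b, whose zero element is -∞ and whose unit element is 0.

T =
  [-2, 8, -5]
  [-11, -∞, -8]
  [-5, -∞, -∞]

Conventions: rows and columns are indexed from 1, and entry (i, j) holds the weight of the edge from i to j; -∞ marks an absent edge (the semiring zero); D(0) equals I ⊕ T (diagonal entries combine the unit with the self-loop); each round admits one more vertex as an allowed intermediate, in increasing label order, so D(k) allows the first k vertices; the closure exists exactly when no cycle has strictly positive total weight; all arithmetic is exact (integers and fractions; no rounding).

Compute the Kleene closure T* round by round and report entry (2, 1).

D(0):
  [0, 8, -5]
  [-11, 0, -8]
  [-5, -∞, 0]
D(1):
  [0, 8, -5]
  [-11, 0, -8]
  [-5, 3, 0]
D(2):
  [0, 8, 0]
  [-11, 0, -8]
  [-5, 3, 0]
D(3):
  [0, 8, 0]
  [-11, 0, -8]
  [-5, 3, 0]
Answer: T*[2][1] = -11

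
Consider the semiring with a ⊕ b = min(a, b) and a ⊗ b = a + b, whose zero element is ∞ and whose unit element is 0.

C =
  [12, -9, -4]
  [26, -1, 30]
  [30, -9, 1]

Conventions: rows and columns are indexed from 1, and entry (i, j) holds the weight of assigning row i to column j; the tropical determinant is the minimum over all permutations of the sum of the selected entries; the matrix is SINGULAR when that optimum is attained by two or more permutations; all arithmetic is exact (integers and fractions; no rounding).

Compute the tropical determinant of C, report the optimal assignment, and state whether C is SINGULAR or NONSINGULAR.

σ = (1, 2, 3): 12 + (-1) + 1 = 12
σ = (1, 3, 2): 12 + 30 + (-9) = 33
σ = (2, 1, 3): (-9) + 26 + 1 = 18
σ = (2, 3, 1): (-9) + 30 + 30 = 51
σ = (3, 1, 2): (-4) + 26 + (-9) = 13
σ = (3, 2, 1): (-4) + (-1) + 30 = 25
Optimal value attained by: σ = (1, 2, 3).
Answer: det⊕(C) = 12; verdict: NONSINGULAR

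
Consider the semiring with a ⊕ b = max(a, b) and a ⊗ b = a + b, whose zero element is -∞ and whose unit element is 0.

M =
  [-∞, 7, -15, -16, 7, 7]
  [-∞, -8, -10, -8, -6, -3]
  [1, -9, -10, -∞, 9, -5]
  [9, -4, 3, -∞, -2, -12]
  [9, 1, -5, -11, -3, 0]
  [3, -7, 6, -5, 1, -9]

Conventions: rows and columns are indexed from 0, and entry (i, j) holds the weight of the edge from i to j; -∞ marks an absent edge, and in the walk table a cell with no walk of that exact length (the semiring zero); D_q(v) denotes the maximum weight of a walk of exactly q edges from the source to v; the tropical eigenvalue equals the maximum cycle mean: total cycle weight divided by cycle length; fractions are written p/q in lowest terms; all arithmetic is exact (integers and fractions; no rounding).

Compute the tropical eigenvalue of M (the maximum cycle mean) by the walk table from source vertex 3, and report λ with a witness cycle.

q=0: [-∞, -∞, -∞, 0, -∞, -∞]
q=1: [9, -4, 3, -∞, -2, -12]
q=2: [7, 16, -6, -7, 16, 16]
q=3: [25, 17, 22, 11, 17, 16]
q=4: [26, 32, 22, 11, 32, 32]
q=5: [41, 33, 38, 27, 33, 33]
q=6: [42, 48, 39, 28, 48, 48]
Optimal cycle mean attained by: cycle 0->4->0, total 7 + 9, length 2.
Answer: λ = 8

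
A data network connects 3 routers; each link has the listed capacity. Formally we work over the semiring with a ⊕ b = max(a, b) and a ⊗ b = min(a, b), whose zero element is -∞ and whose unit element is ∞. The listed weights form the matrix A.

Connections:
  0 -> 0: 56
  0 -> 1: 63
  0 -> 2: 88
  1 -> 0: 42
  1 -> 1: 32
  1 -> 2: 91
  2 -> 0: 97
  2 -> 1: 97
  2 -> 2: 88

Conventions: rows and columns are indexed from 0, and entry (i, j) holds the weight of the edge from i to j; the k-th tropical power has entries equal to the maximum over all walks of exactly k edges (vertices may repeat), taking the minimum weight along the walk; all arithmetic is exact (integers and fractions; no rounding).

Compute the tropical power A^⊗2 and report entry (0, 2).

A^⊗2:
  [88, 88, 88]
  [91, 91, 88]
  [88, 88, 91]
Key observation: the optimum is the walk 0->2->2, with weight 88 min 88 = 88.
Optimal value attained by: walk 0->2->2.
Answer: (A^⊗2)[0][2] = 88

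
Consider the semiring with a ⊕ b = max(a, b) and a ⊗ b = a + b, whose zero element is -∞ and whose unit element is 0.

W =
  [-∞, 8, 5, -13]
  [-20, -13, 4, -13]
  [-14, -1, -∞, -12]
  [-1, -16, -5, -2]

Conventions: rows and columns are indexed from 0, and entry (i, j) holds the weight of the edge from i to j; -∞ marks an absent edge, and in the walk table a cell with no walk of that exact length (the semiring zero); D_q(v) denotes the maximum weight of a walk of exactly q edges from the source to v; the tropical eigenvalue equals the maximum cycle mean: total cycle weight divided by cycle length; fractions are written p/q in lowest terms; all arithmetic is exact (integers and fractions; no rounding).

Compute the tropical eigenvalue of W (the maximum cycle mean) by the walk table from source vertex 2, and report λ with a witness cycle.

q=0: [-∞, -∞, 0, -∞]
q=1: [-14, -1, -∞, -12]
q=2: [-13, -6, 3, -14]
q=3: [-11, 2, -2, -9]
q=4: [-10, -3, 6, -11]
Optimal cycle mean attained by: cycle 1->2->1, total 4 + (-1), length 2.
Answer: λ = 3/2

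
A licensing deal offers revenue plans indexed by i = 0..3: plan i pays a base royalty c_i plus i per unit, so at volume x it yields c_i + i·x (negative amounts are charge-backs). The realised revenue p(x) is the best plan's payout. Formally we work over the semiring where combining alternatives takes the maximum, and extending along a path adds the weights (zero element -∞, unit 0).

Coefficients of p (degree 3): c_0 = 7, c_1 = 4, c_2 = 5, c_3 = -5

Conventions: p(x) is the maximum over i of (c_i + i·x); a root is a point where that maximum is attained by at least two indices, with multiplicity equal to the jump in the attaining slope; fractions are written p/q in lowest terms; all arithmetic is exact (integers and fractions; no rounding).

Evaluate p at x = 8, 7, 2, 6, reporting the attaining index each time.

p(8) = max(7+0·8=7, 4+1·8=12, 5+2·8=21, -5+3·8=19) = 21 (attained by i=2)
p(7) = max(7+0·7=7, 4+1·7=11, 5+2·7=19, -5+3·7=16) = 19 (attained by i=2)
p(2) = max(7+0·2=7, 4+1·2=6, 5+2·2=9, -5+3·2=1) = 9 (attained by i=2)
p(6) = max(7+0·6=7, 4+1·6=10, 5+2·6=17, -5+3·6=13) = 17 (attained by i=2)
Answer: p(8) = 21; p(7) = 19; p(2) = 9; p(6) = 17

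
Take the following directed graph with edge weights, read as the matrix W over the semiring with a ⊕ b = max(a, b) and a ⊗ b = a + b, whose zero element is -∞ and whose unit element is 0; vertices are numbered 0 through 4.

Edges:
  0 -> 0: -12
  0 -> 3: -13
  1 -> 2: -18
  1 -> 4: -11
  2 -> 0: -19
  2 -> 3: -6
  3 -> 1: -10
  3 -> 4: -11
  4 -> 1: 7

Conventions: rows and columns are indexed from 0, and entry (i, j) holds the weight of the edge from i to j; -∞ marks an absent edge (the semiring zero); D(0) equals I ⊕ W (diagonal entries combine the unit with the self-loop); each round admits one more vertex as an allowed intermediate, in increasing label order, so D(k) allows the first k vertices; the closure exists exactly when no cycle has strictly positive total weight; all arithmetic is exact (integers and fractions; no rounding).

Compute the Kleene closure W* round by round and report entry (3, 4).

D(0):
  [0, -∞, -∞, -13, -∞]
  [-∞, 0, -18, -∞, -11]
  [-19, -∞, 0, -6, -∞]
  [-∞, -10, -∞, 0, -11]
  [-∞, 7, -∞, -∞, 0]
D(1):
  [0, -∞, -∞, -13, -∞]
  [-∞, 0, -18, -∞, -11]
  [-19, -∞, 0, -6, -∞]
  [-∞, -10, -∞, 0, -11]
  [-∞, 7, -∞, -∞, 0]
D(2):
  [0, -∞, -∞, -13, -∞]
  [-∞, 0, -18, -∞, -11]
  [-19, -∞, 0, -6, -∞]
  [-∞, -10, -28, 0, -11]
  [-∞, 7, -11, -∞, 0]
D(3):
  [0, -∞, -∞, -13, -∞]
  [-37, 0, -18, -24, -11]
  [-19, -∞, 0, -6, -∞]
  [-47, -10, -28, 0, -11]
  [-30, 7, -11, -17, 0]
D(4):
  [0, -23, -41, -13, -24]
  [-37, 0, -18, -24, -11]
  [-19, -16, 0, -6, -17]
  [-47, -10, -28, 0, -11]
  [-30, 7, -11, -17, 0]
D(5):
  [0, -17, -35, -13, -24]
  [-37, 0, -18, -24, -11]
  [-19, -10, 0, -6, -17]
  [-41, -4, -22, 0, -11]
  [-30, 7, -11, -17, 0]
Answer: W*[3][4] = -11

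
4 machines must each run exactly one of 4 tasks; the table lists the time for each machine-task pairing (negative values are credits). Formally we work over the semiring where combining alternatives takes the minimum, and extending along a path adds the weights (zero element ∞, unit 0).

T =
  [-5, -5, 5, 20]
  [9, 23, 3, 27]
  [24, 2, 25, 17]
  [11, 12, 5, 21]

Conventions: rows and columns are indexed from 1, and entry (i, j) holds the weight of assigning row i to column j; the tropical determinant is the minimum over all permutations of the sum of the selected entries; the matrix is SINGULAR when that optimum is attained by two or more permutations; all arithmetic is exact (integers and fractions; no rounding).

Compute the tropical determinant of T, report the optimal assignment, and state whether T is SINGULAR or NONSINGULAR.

σ = (1, 2, 3, 4): (-5) + 23 + 25 + 21 = 64
σ = (1, 2, 4, 3): (-5) + 23 + 17 + 5 = 40
σ = (1, 3, 2, 4): (-5) + 3 + 2 + 21 = 21
σ = (1, 3, 4, 2): (-5) + 3 + 17 + 12 = 27
σ = (1, 4, 2, 3): (-5) + 27 + 2 + 5 = 29
σ = (1, 4, 3, 2): (-5) + 27 + 25 + 12 = 59
σ = (2, 1, 3, 4): (-5) + 9 + 25 + 21 = 50
σ = (2, 1, 4, 3): (-5) + 9 + 17 + 5 = 26
σ = (2, 3, 1, 4): (-5) + 3 + 24 + 21 = 43
σ = (2, 3, 4, 1): (-5) + 3 + 17 + 11 = 26
σ = (2, 4, 1, 3): (-5) + 27 + 24 + 5 = 51
σ = (2, 4, 3, 1): (-5) + 27 + 25 + 11 = 58
σ = (3, 1, 2, 4): 5 + 9 + 2 + 21 = 37
σ = (3, 1, 4, 2): 5 + 9 + 17 + 12 = 43
σ = (3, 2, 1, 4): 5 + 23 + 24 + 21 = 73
σ = (3, 2, 4, 1): 5 + 23 + 17 + 11 = 56
σ = (3, 4, 1, 2): 5 + 27 + 24 + 12 = 68
σ = (3, 4, 2, 1): 5 + 27 + 2 + 11 = 45
σ = (4, 1, 2, 3): 20 + 9 + 2 + 5 = 36
σ = (4, 1, 3, 2): 20 + 9 + 25 + 12 = 66
σ = (4, 2, 1, 3): 20 + 23 + 24 + 5 = 72
σ = (4, 2, 3, 1): 20 + 23 + 25 + 11 = 79
σ = (4, 3, 1, 2): 20 + 3 + 24 + 12 = 59
σ = (4, 3, 2, 1): 20 + 3 + 2 + 11 = 36
Optimal value attained by: σ = (1, 3, 2, 4).
Answer: det⊕(T) = 21; verdict: NONSINGULAR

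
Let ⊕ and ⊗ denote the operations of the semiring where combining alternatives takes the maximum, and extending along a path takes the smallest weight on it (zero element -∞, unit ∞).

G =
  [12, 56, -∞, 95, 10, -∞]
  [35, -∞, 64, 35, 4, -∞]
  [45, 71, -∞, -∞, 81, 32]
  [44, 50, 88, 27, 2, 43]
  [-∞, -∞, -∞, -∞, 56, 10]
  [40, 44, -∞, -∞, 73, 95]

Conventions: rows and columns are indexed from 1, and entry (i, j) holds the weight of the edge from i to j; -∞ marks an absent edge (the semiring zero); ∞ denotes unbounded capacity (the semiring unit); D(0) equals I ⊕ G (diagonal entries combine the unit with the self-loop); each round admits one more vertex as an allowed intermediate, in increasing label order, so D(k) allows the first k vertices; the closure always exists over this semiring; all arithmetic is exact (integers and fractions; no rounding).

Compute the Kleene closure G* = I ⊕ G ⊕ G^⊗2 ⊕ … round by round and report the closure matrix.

D(0):
  [∞, 56, -∞, 95, 10, -∞]
  [35, ∞, 64, 35, 4, -∞]
  [45, 71, ∞, -∞, 81, 32]
  [44, 50, 88, ∞, 2, 43]
  [-∞, -∞, -∞, -∞, ∞, 10]
  [40, 44, -∞, -∞, 73, ∞]
D(1):
  [∞, 56, -∞, 95, 10, -∞]
  [35, ∞, 64, 35, 10, -∞]
  [45, 71, ∞, 45, 81, 32]
  [44, 50, 88, ∞, 10, 43]
  [-∞, -∞, -∞, -∞, ∞, 10]
  [40, 44, -∞, 40, 73, ∞]
D(2):
  [∞, 56, 56, 95, 10, -∞]
  [35, ∞, 64, 35, 10, -∞]
  [45, 71, ∞, 45, 81, 32]
  [44, 50, 88, ∞, 10, 43]
  [-∞, -∞, -∞, -∞, ∞, 10]
  [40, 44, 44, 40, 73, ∞]
D(3):
  [∞, 56, 56, 95, 56, 32]
  [45, ∞, 64, 45, 64, 32]
  [45, 71, ∞, 45, 81, 32]
  [45, 71, 88, ∞, 81, 43]
  [-∞, -∞, -∞, -∞, ∞, 10]
  [44, 44, 44, 44, 73, ∞]
D(4):
  [∞, 71, 88, 95, 81, 43]
  [45, ∞, 64, 45, 64, 43]
  [45, 71, ∞, 45, 81, 43]
  [45, 71, 88, ∞, 81, 43]
  [-∞, -∞, -∞, -∞, ∞, 10]
  [44, 44, 44, 44, 73, ∞]
D(5):
  [∞, 71, 88, 95, 81, 43]
  [45, ∞, 64, 45, 64, 43]
  [45, 71, ∞, 45, 81, 43]
  [45, 71, 88, ∞, 81, 43]
  [-∞, -∞, -∞, -∞, ∞, 10]
  [44, 44, 44, 44, 73, ∞]
D(6):
  [∞, 71, 88, 95, 81, 43]
  [45, ∞, 64, 45, 64, 43]
  [45, 71, ∞, 45, 81, 43]
  [45, 71, 88, ∞, 81, 43]
  [10, 10, 10, 10, ∞, 10]
  [44, 44, 44, 44, 73, ∞]
Answer: G* = [[∞, 71, 88, 95, 81, 43], [45, ∞, 64, 45, 64, 43], [45, 71, ∞, 45, 81, 43], [45, 71, 88, ∞, 81, 43], [10, 10, 10, 10, ∞, 10], [44, 44, 44, 44, 73, ∞]]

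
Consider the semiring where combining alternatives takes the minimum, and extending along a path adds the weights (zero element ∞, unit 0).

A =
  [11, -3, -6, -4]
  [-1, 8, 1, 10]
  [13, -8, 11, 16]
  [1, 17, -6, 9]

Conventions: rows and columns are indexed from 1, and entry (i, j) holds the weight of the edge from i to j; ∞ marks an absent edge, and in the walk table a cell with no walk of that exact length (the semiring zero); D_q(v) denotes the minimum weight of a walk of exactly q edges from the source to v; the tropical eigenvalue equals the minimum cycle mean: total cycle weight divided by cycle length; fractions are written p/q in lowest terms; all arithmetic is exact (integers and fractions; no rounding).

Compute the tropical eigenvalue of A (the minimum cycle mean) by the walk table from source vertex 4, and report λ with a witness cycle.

q=0: [∞, ∞, ∞, 0]
q=1: [1, 17, -6, 9]
q=2: [7, -14, -5, -3]
q=3: [-15, -13, -13, -4]
q=4: [-14, -21, -21, -19]
Optimal cycle mean attained by: cycle 1->3->2->1, total (-6) + (-8) + (-1), length 3.
Answer: λ = -5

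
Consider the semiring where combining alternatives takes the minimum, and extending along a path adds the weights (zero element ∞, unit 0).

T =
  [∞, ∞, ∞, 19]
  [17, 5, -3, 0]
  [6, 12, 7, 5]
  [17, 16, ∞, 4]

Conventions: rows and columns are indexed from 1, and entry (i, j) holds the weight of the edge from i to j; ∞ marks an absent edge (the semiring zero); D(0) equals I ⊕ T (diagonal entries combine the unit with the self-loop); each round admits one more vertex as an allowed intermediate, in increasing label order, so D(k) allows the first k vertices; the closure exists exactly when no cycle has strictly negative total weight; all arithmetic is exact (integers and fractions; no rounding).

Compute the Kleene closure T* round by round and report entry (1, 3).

D(0):
  [0, ∞, ∞, 19]
  [17, 0, -3, 0]
  [6, 12, 0, 5]
  [17, 16, ∞, 0]
D(1):
  [0, ∞, ∞, 19]
  [17, 0, -3, 0]
  [6, 12, 0, 5]
  [17, 16, ∞, 0]
D(2):
  [0, ∞, ∞, 19]
  [17, 0, -3, 0]
  [6, 12, 0, 5]
  [17, 16, 13, 0]
D(3):
  [0, ∞, ∞, 19]
  [3, 0, -3, 0]
  [6, 12, 0, 5]
  [17, 16, 13, 0]
D(4):
  [0, 35, 32, 19]
  [3, 0, -3, 0]
  [6, 12, 0, 5]
  [17, 16, 13, 0]
Answer: T*[1][3] = 32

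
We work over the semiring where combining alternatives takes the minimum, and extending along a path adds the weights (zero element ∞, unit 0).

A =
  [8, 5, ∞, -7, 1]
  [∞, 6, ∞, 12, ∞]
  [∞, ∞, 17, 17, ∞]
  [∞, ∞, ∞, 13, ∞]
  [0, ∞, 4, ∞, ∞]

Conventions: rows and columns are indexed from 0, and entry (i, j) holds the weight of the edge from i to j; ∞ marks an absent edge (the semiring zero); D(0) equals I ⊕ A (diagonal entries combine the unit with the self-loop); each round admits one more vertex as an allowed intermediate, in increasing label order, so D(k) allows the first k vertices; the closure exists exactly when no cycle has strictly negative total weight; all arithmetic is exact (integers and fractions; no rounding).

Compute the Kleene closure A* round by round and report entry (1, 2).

D(0):
  [0, 5, ∞, -7, 1]
  [∞, 0, ∞, 12, ∞]
  [∞, ∞, 0, 17, ∞]
  [∞, ∞, ∞, 0, ∞]
  [0, ∞, 4, ∞, 0]
D(1):
  [0, 5, ∞, -7, 1]
  [∞, 0, ∞, 12, ∞]
  [∞, ∞, 0, 17, ∞]
  [∞, ∞, ∞, 0, ∞]
  [0, 5, 4, -7, 0]
D(2):
  [0, 5, ∞, -7, 1]
  [∞, 0, ∞, 12, ∞]
  [∞, ∞, 0, 17, ∞]
  [∞, ∞, ∞, 0, ∞]
  [0, 5, 4, -7, 0]
D(3):
  [0, 5, ∞, -7, 1]
  [∞, 0, ∞, 12, ∞]
  [∞, ∞, 0, 17, ∞]
  [∞, ∞, ∞, 0, ∞]
  [0, 5, 4, -7, 0]
D(4):
  [0, 5, ∞, -7, 1]
  [∞, 0, ∞, 12, ∞]
  [∞, ∞, 0, 17, ∞]
  [∞, ∞, ∞, 0, ∞]
  [0, 5, 4, -7, 0]
D(5):
  [0, 5, 5, -7, 1]
  [∞, 0, ∞, 12, ∞]
  [∞, ∞, 0, 17, ∞]
  [∞, ∞, ∞, 0, ∞]
  [0, 5, 4, -7, 0]
Answer: A*[1][2] = ∞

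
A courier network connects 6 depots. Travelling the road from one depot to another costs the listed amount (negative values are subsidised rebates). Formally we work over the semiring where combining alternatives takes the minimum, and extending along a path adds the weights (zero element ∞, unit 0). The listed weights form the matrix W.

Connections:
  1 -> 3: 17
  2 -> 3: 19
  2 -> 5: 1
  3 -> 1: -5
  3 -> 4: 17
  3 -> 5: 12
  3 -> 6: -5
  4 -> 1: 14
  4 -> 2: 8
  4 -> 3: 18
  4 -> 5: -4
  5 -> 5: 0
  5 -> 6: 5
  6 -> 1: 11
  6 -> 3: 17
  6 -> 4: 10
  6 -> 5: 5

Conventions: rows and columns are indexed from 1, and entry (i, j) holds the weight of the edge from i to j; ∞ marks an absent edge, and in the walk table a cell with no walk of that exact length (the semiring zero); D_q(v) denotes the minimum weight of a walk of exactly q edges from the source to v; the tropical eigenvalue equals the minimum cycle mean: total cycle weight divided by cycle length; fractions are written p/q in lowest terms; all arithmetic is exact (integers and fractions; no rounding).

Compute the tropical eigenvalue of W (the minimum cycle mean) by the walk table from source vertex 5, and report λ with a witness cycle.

q=0: [∞, ∞, ∞, ∞, 0, ∞]
q=1: [∞, ∞, ∞, ∞, 0, 5]
q=2: [16, ∞, 22, 15, 0, 5]
q=3: [16, 23, 22, 15, 0, 5]
q=4: [16, 23, 22, 15, 0, 5]
q=5: [16, 23, 22, 15, 0, 5]
q=6: [16, 23, 22, 15, 0, 5]
Optimal cycle mean attained by: cycle 5->5, total 0, length 1.
Answer: λ = 0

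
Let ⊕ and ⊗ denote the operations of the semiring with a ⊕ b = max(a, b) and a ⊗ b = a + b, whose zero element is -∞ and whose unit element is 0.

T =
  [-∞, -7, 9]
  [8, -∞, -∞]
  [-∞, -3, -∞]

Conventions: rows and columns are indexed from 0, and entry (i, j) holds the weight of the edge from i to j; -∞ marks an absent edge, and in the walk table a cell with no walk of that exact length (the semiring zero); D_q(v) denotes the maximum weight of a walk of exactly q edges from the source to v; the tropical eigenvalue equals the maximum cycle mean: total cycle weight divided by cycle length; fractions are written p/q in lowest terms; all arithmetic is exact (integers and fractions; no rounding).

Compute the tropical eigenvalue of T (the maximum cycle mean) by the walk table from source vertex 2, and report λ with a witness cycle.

q=0: [-∞, -∞, 0]
q=1: [-∞, -3, -∞]
q=2: [5, -∞, -∞]
q=3: [-∞, -2, 14]
Optimal cycle mean attained by: cycle 0->2->1->0, total 9 + (-3) + 8, length 3.
Answer: λ = 14/3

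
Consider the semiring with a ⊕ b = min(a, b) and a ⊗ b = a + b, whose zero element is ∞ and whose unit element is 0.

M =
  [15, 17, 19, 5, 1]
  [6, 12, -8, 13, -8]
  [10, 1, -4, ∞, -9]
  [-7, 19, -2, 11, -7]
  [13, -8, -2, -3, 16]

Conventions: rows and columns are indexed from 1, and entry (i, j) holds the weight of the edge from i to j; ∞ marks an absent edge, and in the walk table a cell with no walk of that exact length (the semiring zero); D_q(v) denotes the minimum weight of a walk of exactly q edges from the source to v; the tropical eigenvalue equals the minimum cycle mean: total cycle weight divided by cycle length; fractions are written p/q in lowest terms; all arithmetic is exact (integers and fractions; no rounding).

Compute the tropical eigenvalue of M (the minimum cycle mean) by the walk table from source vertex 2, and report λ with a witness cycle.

q=0: [∞, 0, ∞, ∞, ∞]
q=1: [6, 12, -8, 13, -8]
q=2: [2, -16, -12, -11, -17]
q=3: [-18, -25, -24, -20, -24]
q=4: [-27, -32, -33, -27, -33]
q=5: [-34, -41, -40, -36, -42]
Optimal cycle mean attained by: cycle 2->3->5->2, total (-8) + (-9) + (-8), length 3.
Answer: λ = -25/3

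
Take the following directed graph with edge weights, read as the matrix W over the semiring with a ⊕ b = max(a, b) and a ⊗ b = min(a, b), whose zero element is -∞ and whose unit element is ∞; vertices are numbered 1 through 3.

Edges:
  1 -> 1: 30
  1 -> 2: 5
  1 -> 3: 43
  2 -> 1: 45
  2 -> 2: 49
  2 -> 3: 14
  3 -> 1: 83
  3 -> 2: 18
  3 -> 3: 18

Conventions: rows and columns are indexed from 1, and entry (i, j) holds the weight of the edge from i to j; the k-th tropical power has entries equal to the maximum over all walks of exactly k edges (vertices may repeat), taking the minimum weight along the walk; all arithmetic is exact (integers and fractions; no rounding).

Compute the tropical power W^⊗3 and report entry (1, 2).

W^⊗2:
  [43, 18, 30]
  [45, 49, 43]
  [30, 18, 43]
W^⊗3:
  [30, 18, 43]
  [45, 49, 43]
  [43, 18, 30]
Key observation: the optimum is the walk 1->1->3->2, with weight 30 min 43 min 18 = 18.
Optimal value attained by: walk 1->1->3->2.
Answer: (W^⊗3)[1][2] = 18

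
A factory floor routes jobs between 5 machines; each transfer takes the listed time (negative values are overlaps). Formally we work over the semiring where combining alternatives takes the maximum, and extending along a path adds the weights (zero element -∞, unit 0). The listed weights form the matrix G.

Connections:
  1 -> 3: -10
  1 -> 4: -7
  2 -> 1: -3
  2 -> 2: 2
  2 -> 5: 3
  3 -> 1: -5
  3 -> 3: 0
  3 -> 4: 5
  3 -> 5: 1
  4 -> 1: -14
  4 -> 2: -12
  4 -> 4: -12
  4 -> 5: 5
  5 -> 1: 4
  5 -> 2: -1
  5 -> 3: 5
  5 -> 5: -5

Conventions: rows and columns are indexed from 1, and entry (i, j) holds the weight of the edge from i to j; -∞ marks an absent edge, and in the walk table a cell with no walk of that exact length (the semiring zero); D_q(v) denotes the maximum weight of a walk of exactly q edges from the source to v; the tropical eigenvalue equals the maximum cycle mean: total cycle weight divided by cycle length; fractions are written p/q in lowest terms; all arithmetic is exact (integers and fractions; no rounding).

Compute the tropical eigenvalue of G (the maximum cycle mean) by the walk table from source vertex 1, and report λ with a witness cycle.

q=0: [0, -∞, -∞, -∞, -∞]
q=1: [-∞, -∞, -10, -7, -∞]
q=2: [-15, -19, -10, -5, -2]
q=3: [2, -3, 3, -5, 0]
q=4: [4, -1, 5, 8, 4]
q=5: [8, 3, 9, 10, 13]
Optimal cycle mean attained by: cycle 3->4->5->3, total 5 + 5 + 5, length 3.
Answer: λ = 5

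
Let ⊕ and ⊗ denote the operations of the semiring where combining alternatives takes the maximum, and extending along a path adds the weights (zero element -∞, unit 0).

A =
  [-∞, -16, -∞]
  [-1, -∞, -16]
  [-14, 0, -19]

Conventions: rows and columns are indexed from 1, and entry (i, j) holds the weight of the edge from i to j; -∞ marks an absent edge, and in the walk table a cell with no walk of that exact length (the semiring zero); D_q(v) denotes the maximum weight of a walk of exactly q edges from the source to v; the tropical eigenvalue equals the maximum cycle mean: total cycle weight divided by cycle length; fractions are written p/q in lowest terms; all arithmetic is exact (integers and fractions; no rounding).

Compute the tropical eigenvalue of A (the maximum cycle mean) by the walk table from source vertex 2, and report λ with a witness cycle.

q=0: [-∞, 0, -∞]
q=1: [-1, -∞, -16]
q=2: [-30, -16, -35]
q=3: [-17, -35, -32]
Optimal cycle mean attained by: cycle 2->3->2, total (-16) + 0, length 2.
Answer: λ = -8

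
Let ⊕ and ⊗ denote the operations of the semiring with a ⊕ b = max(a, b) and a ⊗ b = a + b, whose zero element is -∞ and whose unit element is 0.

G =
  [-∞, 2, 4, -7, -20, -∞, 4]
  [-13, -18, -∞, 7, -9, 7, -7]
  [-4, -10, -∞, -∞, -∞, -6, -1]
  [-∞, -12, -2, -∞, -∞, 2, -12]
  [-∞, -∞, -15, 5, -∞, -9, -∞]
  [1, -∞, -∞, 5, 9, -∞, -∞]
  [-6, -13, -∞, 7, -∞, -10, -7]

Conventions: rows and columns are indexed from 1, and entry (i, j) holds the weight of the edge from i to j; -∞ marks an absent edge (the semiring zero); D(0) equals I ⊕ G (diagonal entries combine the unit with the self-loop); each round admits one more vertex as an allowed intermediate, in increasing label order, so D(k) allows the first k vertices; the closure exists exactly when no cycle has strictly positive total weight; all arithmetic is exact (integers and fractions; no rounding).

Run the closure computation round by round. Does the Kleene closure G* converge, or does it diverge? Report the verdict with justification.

D(0):
  [0, 2, 4, -7, -20, -∞, 4]
  [-13, 0, -∞, 7, -9, 7, -7]
  [-4, -10, 0, -∞, -∞, -6, -1]
  [-∞, -12, -2, 0, -∞, 2, -12]
  [-∞, -∞, -15, 5, 0, -9, -∞]
  [1, -∞, -∞, 5, 9, 0, -∞]
  [-6, -13, -∞, 7, -∞, -10, 0]
D(1):
  [0, 2, 4, -7, -20, -∞, 4]
  [-13, 0, -9, 7, -9, 7, -7]
  [-4, -2, 0, -11, -24, -6, 0]
  [-∞, -12, -2, 0, -∞, 2, -12]
  [-∞, -∞, -15, 5, 0, -9, -∞]
  [1, 3, 5, 5, 9, 0, 5]
  [-6, -4, -2, 7, -26, -10, 0]
Detection: at round 2, diagonal entry (6, 6) turns strictly positive.
Key observation: the cycle 6->1->2->6 has total weight 1 + 2 + 7, which is strictly positive.
Answer: DIVERGES — positive cycle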